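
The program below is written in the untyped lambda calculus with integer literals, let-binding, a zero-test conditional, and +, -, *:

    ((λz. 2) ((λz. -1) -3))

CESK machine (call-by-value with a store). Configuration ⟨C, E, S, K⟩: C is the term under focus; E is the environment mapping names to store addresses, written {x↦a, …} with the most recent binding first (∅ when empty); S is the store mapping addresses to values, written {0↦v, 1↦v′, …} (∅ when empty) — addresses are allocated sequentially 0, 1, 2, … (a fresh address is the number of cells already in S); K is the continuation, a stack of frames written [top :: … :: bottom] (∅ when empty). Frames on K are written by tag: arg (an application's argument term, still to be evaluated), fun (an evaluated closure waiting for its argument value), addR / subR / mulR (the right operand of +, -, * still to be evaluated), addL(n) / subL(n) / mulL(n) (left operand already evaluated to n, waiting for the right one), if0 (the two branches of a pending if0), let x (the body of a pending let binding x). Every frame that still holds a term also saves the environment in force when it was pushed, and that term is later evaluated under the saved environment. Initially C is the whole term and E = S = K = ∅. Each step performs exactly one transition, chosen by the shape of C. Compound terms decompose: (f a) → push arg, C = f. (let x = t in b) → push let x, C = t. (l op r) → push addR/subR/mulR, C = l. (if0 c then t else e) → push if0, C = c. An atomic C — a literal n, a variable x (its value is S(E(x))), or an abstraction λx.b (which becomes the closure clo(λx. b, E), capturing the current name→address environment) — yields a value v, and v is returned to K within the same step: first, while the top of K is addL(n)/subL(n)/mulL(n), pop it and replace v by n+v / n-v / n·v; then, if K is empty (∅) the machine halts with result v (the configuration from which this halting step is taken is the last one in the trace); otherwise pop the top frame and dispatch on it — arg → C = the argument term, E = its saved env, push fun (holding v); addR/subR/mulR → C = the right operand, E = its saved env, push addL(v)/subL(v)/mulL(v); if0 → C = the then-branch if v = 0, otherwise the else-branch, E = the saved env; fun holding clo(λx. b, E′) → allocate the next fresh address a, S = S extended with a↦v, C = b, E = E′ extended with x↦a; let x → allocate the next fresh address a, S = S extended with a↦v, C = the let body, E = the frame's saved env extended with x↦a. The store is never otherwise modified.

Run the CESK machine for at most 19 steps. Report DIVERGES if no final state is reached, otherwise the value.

t=0: <C=((λz. 2) ((λz. -1) -3)), E=∅, S=∅, K=∅>
t=1: <C=(λz. 2), E=∅, S=∅, K=[arg]>
t=2: <C=((λz. -1) -3), E=∅, S=∅, K=[fun]>
t=3: <C=(λz. -1), E=∅, S=∅, K=[arg :: fun]>
t=4: <C=-3, E=∅, S=∅, K=[fun :: fun]>
t=5: <C=-1, E={z↦0}, S={0↦-3}, K=[fun]>
t=6: <C=2, E={z↦1}, S={0↦-3, 1↦-1}, K=∅>
→ final value 2

Answer: 2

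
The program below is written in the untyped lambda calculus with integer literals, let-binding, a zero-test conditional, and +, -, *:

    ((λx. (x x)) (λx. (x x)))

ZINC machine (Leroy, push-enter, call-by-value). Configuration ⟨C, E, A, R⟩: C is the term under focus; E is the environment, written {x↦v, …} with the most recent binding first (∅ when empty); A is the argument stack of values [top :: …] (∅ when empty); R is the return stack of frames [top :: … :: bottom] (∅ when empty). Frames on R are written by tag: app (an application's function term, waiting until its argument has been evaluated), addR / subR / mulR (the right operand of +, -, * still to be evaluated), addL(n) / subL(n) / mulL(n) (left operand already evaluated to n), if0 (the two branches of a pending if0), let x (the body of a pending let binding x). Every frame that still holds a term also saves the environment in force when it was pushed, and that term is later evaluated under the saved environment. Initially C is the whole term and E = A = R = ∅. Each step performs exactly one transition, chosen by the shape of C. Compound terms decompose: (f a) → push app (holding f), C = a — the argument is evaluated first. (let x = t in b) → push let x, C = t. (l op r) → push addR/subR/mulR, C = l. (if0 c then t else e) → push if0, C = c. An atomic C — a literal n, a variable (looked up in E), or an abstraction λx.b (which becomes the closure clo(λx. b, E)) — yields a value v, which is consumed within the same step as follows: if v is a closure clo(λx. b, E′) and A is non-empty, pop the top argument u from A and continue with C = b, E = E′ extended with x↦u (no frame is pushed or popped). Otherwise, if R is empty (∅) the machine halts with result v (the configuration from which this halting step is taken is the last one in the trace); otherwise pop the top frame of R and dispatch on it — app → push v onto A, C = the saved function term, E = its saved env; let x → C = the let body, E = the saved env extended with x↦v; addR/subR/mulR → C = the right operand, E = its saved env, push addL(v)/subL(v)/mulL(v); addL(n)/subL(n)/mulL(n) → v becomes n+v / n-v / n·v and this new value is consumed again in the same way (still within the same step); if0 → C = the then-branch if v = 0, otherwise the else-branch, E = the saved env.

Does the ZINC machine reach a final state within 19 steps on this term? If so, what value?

Answer: DIVERGES (no final state within 19 steps)

Derivation:
t=0: <C=((λx. (x x)) (λx. (x x))), E=∅, A=∅, R=∅>
t=1: <C=(λx. (x x)), E=∅, A=∅, R=[app]>
t=2: <C=(λx. (x x)), E=∅, A=[clo(λx. (x x), ∅)], R=∅>
t=3: <C=(x x), E={x↦clo(λx. (x x), ∅)}, A=∅, R=∅>
t=4: <C=x, E={x↦clo(λx. (x x), ∅)}, A=∅, R=[app]>
t=5: <C=x, E={x↦clo(λx. (x x), ∅)}, A=[clo(λx. (x x), ∅)], R=∅>
… configuration repeats with period 3 (steps 3–5 recur indefinitely) …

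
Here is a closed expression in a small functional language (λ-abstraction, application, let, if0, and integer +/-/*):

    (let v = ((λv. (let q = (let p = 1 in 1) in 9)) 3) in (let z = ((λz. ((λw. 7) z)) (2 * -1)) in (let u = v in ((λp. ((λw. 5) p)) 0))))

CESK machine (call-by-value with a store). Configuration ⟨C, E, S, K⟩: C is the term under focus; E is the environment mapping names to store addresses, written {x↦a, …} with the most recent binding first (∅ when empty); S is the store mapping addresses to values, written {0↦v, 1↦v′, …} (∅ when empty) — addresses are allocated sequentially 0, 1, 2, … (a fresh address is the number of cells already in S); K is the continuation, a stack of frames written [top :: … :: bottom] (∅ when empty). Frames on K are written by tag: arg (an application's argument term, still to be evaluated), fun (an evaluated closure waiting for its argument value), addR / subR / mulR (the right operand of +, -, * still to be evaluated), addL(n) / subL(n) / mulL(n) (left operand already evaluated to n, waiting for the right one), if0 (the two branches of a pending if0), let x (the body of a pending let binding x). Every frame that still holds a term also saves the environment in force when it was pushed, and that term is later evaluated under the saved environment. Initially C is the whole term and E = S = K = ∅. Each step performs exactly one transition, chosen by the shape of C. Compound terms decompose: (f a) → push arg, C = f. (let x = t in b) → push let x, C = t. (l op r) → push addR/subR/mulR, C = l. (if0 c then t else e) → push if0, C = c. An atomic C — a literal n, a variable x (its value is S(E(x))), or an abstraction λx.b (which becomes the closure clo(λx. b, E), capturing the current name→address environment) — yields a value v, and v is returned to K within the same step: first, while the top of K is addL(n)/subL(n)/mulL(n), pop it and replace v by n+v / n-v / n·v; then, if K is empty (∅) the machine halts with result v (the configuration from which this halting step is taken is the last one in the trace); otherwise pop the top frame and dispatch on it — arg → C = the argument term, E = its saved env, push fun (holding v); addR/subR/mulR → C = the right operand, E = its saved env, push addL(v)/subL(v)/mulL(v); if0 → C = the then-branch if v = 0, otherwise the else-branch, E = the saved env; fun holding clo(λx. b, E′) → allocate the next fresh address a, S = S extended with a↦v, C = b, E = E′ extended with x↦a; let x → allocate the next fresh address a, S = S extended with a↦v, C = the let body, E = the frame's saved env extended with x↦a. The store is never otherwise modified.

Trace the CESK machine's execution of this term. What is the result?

Answer: 5

Derivation:
0. ⟨C=(let v = ((λv. (let q = (let p = 1 in 1) in 9)) 3) in (let z = ((λz. ((λw. 7) z)) (2 * -1)) in (let u = v in ((λp. ((λw. 5) p)) 0)))); E=∅; S=∅; K=∅⟩
1. ⟨C=((λv. (let q = (let p = 1 in 1) in 9)) 3); E=∅; S=∅; K=[let v]⟩
2. ⟨C=(λv. (let q = (let p = 1 in 1) in 9)); E=∅; S=∅; K=[arg :: let v]⟩
3. ⟨C=3; E=∅; S=∅; K=[fun :: let v]⟩
4. ⟨C=(let q = (let p = 1 in 1) in 9); E={v↦0}; S={0↦3}; K=[let v]⟩
5. ⟨C=(let p = 1 in 1); E={v↦0}; S={0↦3}; K=[let q :: let v]⟩
6. ⟨C=1; E={v↦0}; S={0↦3}; K=[let p :: let q :: let v]⟩
7. ⟨C=1; E={p↦1, v↦0}; S={0↦3, 1↦1}; K=[let q :: let v]⟩
8. ⟨C=9; E={q↦2, v↦0}; S={0↦3, 1↦1, 2↦1}; K=[let v]⟩
9. ⟨C=(let z = ((λz. ((λw. 7) z)) (2 * -1)) in (let u = v in ((λp. ((λw. 5) p)) 0))); E={v↦3}; S={0↦3, 1↦1, 2↦1, 3↦9}; K=∅⟩
10. ⟨C=((λz. ((λw. 7) z)) (2 * -1)); E={v↦3}; S={0↦3, 1↦1, 2↦1, 3↦9}; K=[let z]⟩
11. ⟨C=(λz. ((λw. 7) z)); E={v↦3}; S={0↦3, 1↦1, 2↦1, 3↦9}; K=[arg :: let z]⟩
12. ⟨C=(2 * -1); E={v↦3}; S={0↦3, 1↦1, 2↦1, 3↦9}; K=[fun :: let z]⟩
13. ⟨C=2; E={v↦3}; S={0↦3, 1↦1, 2↦1, 3↦9}; K=[mulR :: fun :: let z]⟩
14. ⟨C=-1; E={v↦3}; S={0↦3, 1↦1, 2↦1, 3↦9}; K=[mulL(2) :: fun :: let z]⟩
15. ⟨C=((λw. 7) z); E={z↦4, v↦3}; S={0↦3, 1↦1, 2↦1, 3↦9, 4↦-2}; K=[let z]⟩
16. ⟨C=(λw. 7); E={z↦4, v↦3}; S={0↦3, 1↦1, 2↦1, 3↦9, 4↦-2}; K=[arg :: let z]⟩
17. ⟨C=z; E={z↦4, v↦3}; S={0↦3, 1↦1, 2↦1, 3↦9, 4↦-2}; K=[fun :: let z]⟩
18. ⟨C=7; E={w↦5, z↦4, v↦3}; S={0↦3, 1↦1, 2↦1, 3↦9, 4↦-2, 5↦-2}; K=[let z]⟩
19. ⟨C=(let u = v in ((λp. ((λw. 5) p)) 0)); E={z↦6, v↦3}; S={0↦3, 1↦1, 2↦1, 3↦9, 4↦-2, 5↦-2, 6↦7}; K=∅⟩
20. ⟨C=v; E={z↦6, v↦3}; S={0↦3, 1↦1, 2↦1, 3↦9, 4↦-2, 5↦-2, 6↦7}; K=[let u]⟩
21. ⟨C=((λp. ((λw. 5) p)) 0); E={u↦7, z↦6, v↦3}; S={0↦3, 1↦1, 2↦1, 3↦9, 4↦-2, 5↦-2, 6↦7, 7↦9}; K=∅⟩
22. ⟨C=(λp. ((λw. 5) p)); E={u↦7, z↦6, v↦3}; S={0↦3, 1↦1, 2↦1, 3↦9, 4↦-2, 5↦-2, 6↦7, 7↦9}; K=[arg]⟩
23. ⟨C=0; E={u↦7, z↦6, v↦3}; S={0↦3, 1↦1, 2↦1, 3↦9, 4↦-2, 5↦-2, 6↦7, 7↦9}; K=[fun]⟩
24. ⟨C=((λw. 5) p); E={p↦8, u↦7, z↦6, v↦3}; S={0↦3, 1↦1, 2↦1, 3↦9, 4↦-2, 5↦-2, 6↦7, 7↦9, 8↦0}; K=∅⟩
25. ⟨C=(λw. 5); E={p↦8, u↦7, z↦6, v↦3}; S={0↦3, 1↦1, 2↦1, 3↦9, 4↦-2, 5↦-2, 6↦7, 7↦9, 8↦0}; K=[arg]⟩
26. ⟨C=p; E={p↦8, u↦7, z↦6, v↦3}; S={0↦3, 1↦1, 2↦1, 3↦9, 4↦-2, 5↦-2, 6↦7, 7↦9, 8↦0}; K=[fun]⟩
27. ⟨C=5; E={w↦9, p↦8, u↦7, z↦6, v↦3}; S={0↦3, 1↦1, 2↦1, 3↦9, 4↦-2, 5↦-2, 6↦7, 7↦9, 8↦0, 9↦0}; K=∅⟩
→ final value 5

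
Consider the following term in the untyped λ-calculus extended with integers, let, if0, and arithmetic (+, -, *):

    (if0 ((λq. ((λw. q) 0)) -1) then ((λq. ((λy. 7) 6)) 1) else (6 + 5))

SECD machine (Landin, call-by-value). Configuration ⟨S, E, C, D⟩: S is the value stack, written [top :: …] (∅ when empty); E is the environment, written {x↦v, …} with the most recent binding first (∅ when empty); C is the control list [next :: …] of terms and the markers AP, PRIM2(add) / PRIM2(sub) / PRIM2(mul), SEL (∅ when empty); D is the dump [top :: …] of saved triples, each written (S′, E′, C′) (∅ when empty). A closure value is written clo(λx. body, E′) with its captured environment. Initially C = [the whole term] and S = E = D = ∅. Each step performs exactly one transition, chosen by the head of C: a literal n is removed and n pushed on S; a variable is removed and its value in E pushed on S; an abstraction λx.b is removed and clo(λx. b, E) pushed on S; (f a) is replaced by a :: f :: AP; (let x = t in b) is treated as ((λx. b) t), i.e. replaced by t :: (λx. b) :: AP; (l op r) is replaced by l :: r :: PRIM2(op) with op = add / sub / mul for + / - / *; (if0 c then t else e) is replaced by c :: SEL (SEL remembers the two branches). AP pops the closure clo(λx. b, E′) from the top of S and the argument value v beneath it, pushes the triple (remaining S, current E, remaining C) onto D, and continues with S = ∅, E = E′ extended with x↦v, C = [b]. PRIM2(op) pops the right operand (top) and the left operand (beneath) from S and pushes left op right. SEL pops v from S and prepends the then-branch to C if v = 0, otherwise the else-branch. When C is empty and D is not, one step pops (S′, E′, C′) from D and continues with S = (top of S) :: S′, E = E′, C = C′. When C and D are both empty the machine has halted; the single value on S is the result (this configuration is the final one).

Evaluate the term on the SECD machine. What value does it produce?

0. <S=∅, E=∅, C=[(if0 ((λq. ((λw. q) 0)) -1) then ((λq. ((λy. 7) 6)) 1) else (6 + 5))], D=∅>
1. <S=∅, E=∅, C=[((λq. ((λw. q) 0)) -1) :: SEL], D=∅>
2. <S=∅, E=∅, C=[-1 :: (λq. ((λw. q) 0)) :: AP :: SEL], D=∅>
3. <S=[-1], E=∅, C=[(λq. ((λw. q) 0)) :: AP :: SEL], D=∅>
4. <S=[clo(λq. ((λw. q) 0), ∅) :: -1], E=∅, C=[AP :: SEL], D=∅>
5. <S=∅, E={q↦-1}, C=[((λw. q) 0)], D=[(∅, ∅, [SEL])]>
6. <S=∅, E={q↦-1}, C=[0 :: (λw. q) :: AP], D=[(∅, ∅, [SEL])]>
7. <S=[0], E={q↦-1}, C=[(λw. q) :: AP], D=[(∅, ∅, [SEL])]>
8. <S=[clo(λw. q, {q↦-1}) :: 0], E={q↦-1}, C=[AP], D=[(∅, ∅, [SEL])]>
9. <S=∅, E={w↦0, q↦-1}, C=[q], D=[(∅, {q↦-1}, ∅) :: (∅, ∅, [SEL])]>
10. <S=[-1], E={w↦0, q↦-1}, C=∅, D=[(∅, {q↦-1}, ∅) :: (∅, ∅, [SEL])]>
11. <S=[-1], E={q↦-1}, C=∅, D=[(∅, ∅, [SEL])]>
12. <S=[-1], E=∅, C=[SEL], D=∅>
13. <S=∅, E=∅, C=[(6 + 5)], D=∅>
14. <S=∅, E=∅, C=[6 :: 5 :: PRIM2(add)], D=∅>
15. <S=[6], E=∅, C=[5 :: PRIM2(add)], D=∅>
16. <S=[5 :: 6], E=∅, C=[PRIM2(add)], D=∅>
17. <S=[11], E=∅, C=∅, D=∅>
→ final value 11

Answer: 11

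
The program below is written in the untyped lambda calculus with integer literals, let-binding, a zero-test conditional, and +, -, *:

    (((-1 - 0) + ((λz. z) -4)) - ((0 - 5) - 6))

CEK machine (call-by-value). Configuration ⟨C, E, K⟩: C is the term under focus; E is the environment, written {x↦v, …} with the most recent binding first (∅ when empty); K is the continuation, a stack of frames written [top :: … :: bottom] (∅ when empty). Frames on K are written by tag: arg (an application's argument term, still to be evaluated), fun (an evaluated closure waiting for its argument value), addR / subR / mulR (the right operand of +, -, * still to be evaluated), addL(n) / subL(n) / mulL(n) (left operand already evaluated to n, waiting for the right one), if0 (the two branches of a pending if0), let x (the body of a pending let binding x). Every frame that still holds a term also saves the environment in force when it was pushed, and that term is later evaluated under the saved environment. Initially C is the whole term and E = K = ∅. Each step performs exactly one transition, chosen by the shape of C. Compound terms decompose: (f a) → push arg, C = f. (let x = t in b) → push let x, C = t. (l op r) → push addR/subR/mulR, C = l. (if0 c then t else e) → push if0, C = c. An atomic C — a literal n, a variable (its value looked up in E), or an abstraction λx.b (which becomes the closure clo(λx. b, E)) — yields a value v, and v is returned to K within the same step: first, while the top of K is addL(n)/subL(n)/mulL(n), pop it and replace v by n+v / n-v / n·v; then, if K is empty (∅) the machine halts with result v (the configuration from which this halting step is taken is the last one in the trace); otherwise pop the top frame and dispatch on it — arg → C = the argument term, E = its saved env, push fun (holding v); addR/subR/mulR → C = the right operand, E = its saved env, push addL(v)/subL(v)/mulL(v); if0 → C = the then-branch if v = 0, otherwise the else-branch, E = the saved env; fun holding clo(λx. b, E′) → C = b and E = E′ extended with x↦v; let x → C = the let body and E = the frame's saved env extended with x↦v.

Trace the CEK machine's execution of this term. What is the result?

Answer: 6

Machine steps:
step 0: <C=(((-1 - 0) + ((λz. z) -4)) - ((0 - 5) - 6)), E=∅, K=∅>
step 1: <C=((-1 - 0) + ((λz. z) -4)), E=∅, K=[subR]>
step 2: <C=(-1 - 0), E=∅, K=[addR :: subR]>
step 3: <C=-1, E=∅, K=[subR :: addR :: subR]>
step 4: <C=0, E=∅, K=[subL(-1) :: addR :: subR]>
step 5: <C=((λz. z) -4), E=∅, K=[addL(-1) :: subR]>
step 6: <C=(λz. z), E=∅, K=[arg :: addL(-1) :: subR]>
step 7: <C=-4, E=∅, K=[fun :: addL(-1) :: subR]>
step 8: <C=z, E={z↦-4}, K=[addL(-1) :: subR]>
step 9: <C=((0 - 5) - 6), E=∅, K=[subL(-5)]>
step 10: <C=(0 - 5), E=∅, K=[subR :: subL(-5)]>
step 11: <C=0, E=∅, K=[subR :: subR :: subL(-5)]>
step 12: <C=5, E=∅, K=[subL(0) :: subR :: subL(-5)]>
step 13: <C=6, E=∅, K=[subL(-5) :: subL(-5)]>
→ final value 6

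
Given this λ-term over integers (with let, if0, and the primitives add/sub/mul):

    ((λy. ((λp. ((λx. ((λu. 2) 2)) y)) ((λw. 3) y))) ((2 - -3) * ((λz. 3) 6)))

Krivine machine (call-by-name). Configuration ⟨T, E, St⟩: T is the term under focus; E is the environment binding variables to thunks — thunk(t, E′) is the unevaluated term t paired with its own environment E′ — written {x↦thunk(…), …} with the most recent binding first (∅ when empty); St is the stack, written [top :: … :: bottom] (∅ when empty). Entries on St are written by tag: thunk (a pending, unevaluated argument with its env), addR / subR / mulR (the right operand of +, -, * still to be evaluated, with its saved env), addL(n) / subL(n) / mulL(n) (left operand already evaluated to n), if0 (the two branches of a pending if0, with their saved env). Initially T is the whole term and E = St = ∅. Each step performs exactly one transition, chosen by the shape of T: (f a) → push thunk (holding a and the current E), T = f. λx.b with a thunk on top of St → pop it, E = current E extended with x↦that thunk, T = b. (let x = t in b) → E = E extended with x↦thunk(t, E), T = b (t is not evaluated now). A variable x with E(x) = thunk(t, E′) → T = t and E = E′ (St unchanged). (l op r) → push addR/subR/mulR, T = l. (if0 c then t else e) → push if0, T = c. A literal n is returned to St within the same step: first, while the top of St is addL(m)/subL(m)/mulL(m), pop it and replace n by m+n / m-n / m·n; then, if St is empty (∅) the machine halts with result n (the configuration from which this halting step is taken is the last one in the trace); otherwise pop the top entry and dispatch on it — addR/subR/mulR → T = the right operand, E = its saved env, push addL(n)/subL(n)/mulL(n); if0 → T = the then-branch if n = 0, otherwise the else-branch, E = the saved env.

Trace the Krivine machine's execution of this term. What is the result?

t=0: ⟨T=((λy. ((λp. ((λx. ((λu. 2) 2)) y)) ((λw. 3) y))) ((2 - -3) * ((λz. 3) 6))); E=∅; St=∅⟩
t=1: ⟨T=(λy. ((λp. ((λx. ((λu. 2) 2)) y)) ((λw. 3) y))); E=∅; St=[thunk]⟩
t=2: ⟨T=((λp. ((λx. ((λu. 2) 2)) y)) ((λw. 3) y)); E={y↦thunk(((2 - -3) * ((λz. 3) 6)), ∅)}; St=∅⟩
t=3: ⟨T=(λp. ((λx. ((λu. 2) 2)) y)); E={y↦thunk(((2 - -3) * ((λz. 3) 6)), ∅)}; St=[thunk]⟩
t=4: ⟨T=((λx. ((λu. 2) 2)) y); E={p↦thunk(((λw. 3) y), {y↦thunk(((2 - -3) * ((λz. 3) 6)), ∅)}), y↦thunk(((2 - -3) * ((λz. 3) 6)), ∅)}; St=∅⟩
t=5: ⟨T=(λx. ((λu. 2) 2)); E={p↦thunk(((λw. 3) y), {y↦thunk(((2 - -3) * ((λz. 3) 6)), ∅)}), y↦thunk(((2 - -3) * ((λz. 3) 6)), ∅)}; St=[thunk]⟩
t=6: ⟨T=((λu. 2) 2); E={x↦thunk(y, {p↦thunk(((λw. 3) y), {y↦thunk(((2 - -3) * ((λz. 3) 6)), ∅)}), y↦thunk(((2 - -3) * ((λz. 3) 6)), ∅)}), p↦thunk(((λw. 3) y), {y↦thunk(((2 - -3) * ((λz. 3) 6)), ∅)}), y↦thunk(((2 - -3) * ((λz. 3) 6)), ∅)}; St=∅⟩
t=7: ⟨T=(λu. 2); E={x↦thunk(y, {p↦thunk(((λw. 3) y), {y↦thunk(((2 - -3) * ((λz. 3) 6)), ∅)}), y↦thunk(((2 - -3) * ((λz. 3) 6)), ∅)}), p↦thunk(((λw. 3) y), {y↦thunk(((2 - -3) * ((λz. 3) 6)), ∅)}), y↦thunk(((2 - -3) * ((λz. 3) 6)), ∅)}; St=[thunk]⟩
t=8: ⟨T=2; E={u↦thunk(2, {x↦thunk(y, {p↦thunk(((λw. 3) y), {y↦thunk(((2 - -3) * ((λz. 3) 6)), ∅)}), y↦thunk(((2 - -3) * ((λz. 3) 6)), ∅)}), p↦thunk(((λw. 3) y), {y↦thunk(((2 - -3) * ((λz. 3) 6)), ∅)}), y↦thunk(((2 - -3) * ((λz. 3) 6)), ∅)}), x↦thunk(y, {p↦thunk(((λw. 3) y), {y↦thunk(((2 - -3) * ((λz. 3) 6)), ∅)}), y↦thunk(((2 - -3) * ((λz. 3) 6)), ∅)}), p↦thunk(((λw. 3) y), {y↦thunk(((2 - -3) * ((λz. 3) 6)), ∅)}), y↦thunk(((2 - -3) * ((λz. 3) 6)), ∅)}; St=∅⟩
→ final value 2

Answer: 2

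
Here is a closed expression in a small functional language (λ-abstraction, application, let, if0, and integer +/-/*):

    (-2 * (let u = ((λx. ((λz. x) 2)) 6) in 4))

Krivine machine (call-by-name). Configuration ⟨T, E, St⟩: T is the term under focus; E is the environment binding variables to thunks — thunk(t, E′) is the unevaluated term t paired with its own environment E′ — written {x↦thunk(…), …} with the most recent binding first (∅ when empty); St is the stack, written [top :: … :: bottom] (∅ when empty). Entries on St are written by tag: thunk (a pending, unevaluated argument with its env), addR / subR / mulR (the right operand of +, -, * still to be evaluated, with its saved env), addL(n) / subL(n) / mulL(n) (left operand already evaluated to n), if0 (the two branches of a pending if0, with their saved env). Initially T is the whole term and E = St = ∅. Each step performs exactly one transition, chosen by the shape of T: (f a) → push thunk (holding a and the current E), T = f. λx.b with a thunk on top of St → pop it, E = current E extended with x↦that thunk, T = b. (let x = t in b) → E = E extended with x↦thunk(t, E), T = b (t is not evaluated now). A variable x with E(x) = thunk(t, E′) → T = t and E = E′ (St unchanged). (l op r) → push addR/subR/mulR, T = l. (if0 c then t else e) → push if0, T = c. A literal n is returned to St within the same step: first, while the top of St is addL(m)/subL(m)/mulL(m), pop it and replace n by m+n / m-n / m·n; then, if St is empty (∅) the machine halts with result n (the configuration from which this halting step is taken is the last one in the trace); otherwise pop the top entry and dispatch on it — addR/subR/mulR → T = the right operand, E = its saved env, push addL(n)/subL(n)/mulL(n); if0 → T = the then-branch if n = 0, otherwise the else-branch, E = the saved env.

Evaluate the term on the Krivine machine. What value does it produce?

[0] [T=(-2 * (let u = ((λx. ((λz. x) 2)) 6) in 4)) | E=∅ | St=∅]
[1] [T=-2 | E=∅ | St=[mulR]]
[2] [T=(let u = ((λx. ((λz. x) 2)) 6) in 4) | E=∅ | St=[mulL(-2)]]
[3] [T=4 | E={u↦thunk(((λx. ((λz. x) 2)) 6), ∅)} | St=[mulL(-2)]]
→ final value -8

Answer: -8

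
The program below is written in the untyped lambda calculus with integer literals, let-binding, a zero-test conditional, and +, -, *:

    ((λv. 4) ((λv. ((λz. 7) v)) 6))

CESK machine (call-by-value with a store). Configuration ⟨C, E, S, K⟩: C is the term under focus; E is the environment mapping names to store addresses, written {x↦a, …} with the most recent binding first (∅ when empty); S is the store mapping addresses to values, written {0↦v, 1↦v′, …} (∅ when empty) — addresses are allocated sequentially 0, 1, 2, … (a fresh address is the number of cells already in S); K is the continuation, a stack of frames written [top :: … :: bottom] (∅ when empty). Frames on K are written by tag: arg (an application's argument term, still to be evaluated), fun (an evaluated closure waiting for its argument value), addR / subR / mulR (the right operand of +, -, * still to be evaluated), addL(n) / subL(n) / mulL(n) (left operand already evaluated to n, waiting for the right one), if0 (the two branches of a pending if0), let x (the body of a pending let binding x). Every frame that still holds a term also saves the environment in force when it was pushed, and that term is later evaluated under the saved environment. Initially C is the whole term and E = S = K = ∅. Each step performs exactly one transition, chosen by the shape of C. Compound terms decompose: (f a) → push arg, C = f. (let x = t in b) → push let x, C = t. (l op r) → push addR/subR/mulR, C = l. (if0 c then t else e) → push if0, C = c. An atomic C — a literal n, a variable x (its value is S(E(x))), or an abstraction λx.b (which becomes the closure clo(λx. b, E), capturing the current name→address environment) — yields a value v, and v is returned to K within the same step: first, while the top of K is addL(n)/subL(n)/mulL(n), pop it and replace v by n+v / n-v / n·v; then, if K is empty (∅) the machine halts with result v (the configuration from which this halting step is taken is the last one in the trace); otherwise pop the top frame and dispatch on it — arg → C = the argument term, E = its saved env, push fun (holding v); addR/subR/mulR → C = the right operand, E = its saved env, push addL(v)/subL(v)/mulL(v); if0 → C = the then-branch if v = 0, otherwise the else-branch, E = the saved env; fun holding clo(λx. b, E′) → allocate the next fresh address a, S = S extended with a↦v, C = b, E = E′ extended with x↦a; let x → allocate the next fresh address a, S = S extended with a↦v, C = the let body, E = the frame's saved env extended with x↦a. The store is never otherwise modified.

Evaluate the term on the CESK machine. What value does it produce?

Answer: 4

Machine steps:
step 0: ⟨C=((λv. 4) ((λv. ((λz. 7) v)) 6)); E=∅; S=∅; K=∅⟩
step 1: ⟨C=(λv. 4); E=∅; S=∅; K=[arg]⟩
step 2: ⟨C=((λv. ((λz. 7) v)) 6); E=∅; S=∅; K=[fun]⟩
step 3: ⟨C=(λv. ((λz. 7) v)); E=∅; S=∅; K=[arg :: fun]⟩
step 4: ⟨C=6; E=∅; S=∅; K=[fun :: fun]⟩
step 5: ⟨C=((λz. 7) v); E={v↦0}; S={0↦6}; K=[fun]⟩
step 6: ⟨C=(λz. 7); E={v↦0}; S={0↦6}; K=[arg :: fun]⟩
step 7: ⟨C=v; E={v↦0}; S={0↦6}; K=[fun :: fun]⟩
step 8: ⟨C=7; E={z↦1, v↦0}; S={0↦6, 1↦6}; K=[fun]⟩
step 9: ⟨C=4; E={v↦2}; S={0↦6, 1↦6, 2↦7}; K=∅⟩
→ final value 4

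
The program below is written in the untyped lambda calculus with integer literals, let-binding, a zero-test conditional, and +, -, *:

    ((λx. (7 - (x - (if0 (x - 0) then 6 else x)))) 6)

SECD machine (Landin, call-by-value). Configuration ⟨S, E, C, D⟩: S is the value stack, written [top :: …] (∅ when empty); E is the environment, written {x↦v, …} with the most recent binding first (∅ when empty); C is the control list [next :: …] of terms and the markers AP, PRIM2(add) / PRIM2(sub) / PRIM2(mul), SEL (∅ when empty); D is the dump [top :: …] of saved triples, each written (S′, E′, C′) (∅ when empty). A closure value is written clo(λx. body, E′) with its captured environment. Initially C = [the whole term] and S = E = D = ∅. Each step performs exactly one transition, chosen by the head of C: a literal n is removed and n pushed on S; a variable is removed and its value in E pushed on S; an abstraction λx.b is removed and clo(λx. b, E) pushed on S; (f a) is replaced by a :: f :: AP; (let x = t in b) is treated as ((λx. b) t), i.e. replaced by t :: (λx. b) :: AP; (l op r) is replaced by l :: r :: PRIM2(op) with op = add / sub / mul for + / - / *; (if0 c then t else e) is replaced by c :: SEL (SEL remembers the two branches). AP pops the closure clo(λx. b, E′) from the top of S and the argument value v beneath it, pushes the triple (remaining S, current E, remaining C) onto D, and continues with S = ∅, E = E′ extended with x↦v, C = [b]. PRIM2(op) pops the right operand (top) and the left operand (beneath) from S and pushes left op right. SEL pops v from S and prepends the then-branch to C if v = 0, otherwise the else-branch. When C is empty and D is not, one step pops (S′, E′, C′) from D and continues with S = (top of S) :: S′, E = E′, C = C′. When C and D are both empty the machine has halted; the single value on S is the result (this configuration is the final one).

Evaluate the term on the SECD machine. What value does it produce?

t=0: ⟨S=∅; E=∅; C=[((λx. (7 - (x - (if0 (x - 0) then 6 else x)))) 6)]; D=∅⟩
t=1: ⟨S=∅; E=∅; C=[6 :: (λx. (7 - (x - (if0 (x - 0) then 6 else x)))) :: AP]; D=∅⟩
t=2: ⟨S=[6]; E=∅; C=[(λx. (7 - (x - (if0 (x - 0) then 6 else x)))) :: AP]; D=∅⟩
t=3: ⟨S=[clo(λx. (7 - (x - (if0 (x - 0) then 6 else x))), ∅) :: 6]; E=∅; C=[AP]; D=∅⟩
t=4: ⟨S=∅; E={x↦6}; C=[(7 - (x - (if0 (x - 0) then 6 else x)))]; D=[(∅, ∅, ∅)]⟩
t=5: ⟨S=∅; E={x↦6}; C=[7 :: (x - (if0 (x - 0) then 6 else x)) :: PRIM2(sub)]; D=[(∅, ∅, ∅)]⟩
t=6: ⟨S=[7]; E={x↦6}; C=[(x - (if0 (x - 0) then 6 else x)) :: PRIM2(sub)]; D=[(∅, ∅, ∅)]⟩
t=7: ⟨S=[7]; E={x↦6}; C=[x :: (if0 (x - 0) then 6 else x) :: PRIM2(sub) :: PRIM2(sub)]; D=[(∅, ∅, ∅)]⟩
t=8: ⟨S=[6 :: 7]; E={x↦6}; C=[(if0 (x - 0) then 6 else x) :: PRIM2(sub) :: PRIM2(sub)]; D=[(∅, ∅, ∅)]⟩
t=9: ⟨S=[6 :: 7]; E={x↦6}; C=[(x - 0) :: SEL :: PRIM2(sub) :: PRIM2(sub)]; D=[(∅, ∅, ∅)]⟩
t=10: ⟨S=[6 :: 7]; E={x↦6}; C=[x :: 0 :: PRIM2(sub) :: SEL :: PRIM2(sub) :: PRIM2(sub)]; D=[(∅, ∅, ∅)]⟩
t=11: ⟨S=[6 :: 6 :: 7]; E={x↦6}; C=[0 :: PRIM2(sub) :: SEL :: PRIM2(sub) :: PRIM2(sub)]; D=[(∅, ∅, ∅)]⟩
t=12: ⟨S=[0 :: 6 :: 6 :: 7]; E={x↦6}; C=[PRIM2(sub) :: SEL :: PRIM2(sub) :: PRIM2(sub)]; D=[(∅, ∅, ∅)]⟩
t=13: ⟨S=[6 :: 6 :: 7]; E={x↦6}; C=[SEL :: PRIM2(sub) :: PRIM2(sub)]; D=[(∅, ∅, ∅)]⟩
t=14: ⟨S=[6 :: 7]; E={x↦6}; C=[x :: PRIM2(sub) :: PRIM2(sub)]; D=[(∅, ∅, ∅)]⟩
t=15: ⟨S=[6 :: 6 :: 7]; E={x↦6}; C=[PRIM2(sub) :: PRIM2(sub)]; D=[(∅, ∅, ∅)]⟩
t=16: ⟨S=[0 :: 7]; E={x↦6}; C=[PRIM2(sub)]; D=[(∅, ∅, ∅)]⟩
t=17: ⟨S=[7]; E={x↦6}; C=∅; D=[(∅, ∅, ∅)]⟩
t=18: ⟨S=[7]; E=∅; C=∅; D=∅⟩
→ final value 7

Answer: 7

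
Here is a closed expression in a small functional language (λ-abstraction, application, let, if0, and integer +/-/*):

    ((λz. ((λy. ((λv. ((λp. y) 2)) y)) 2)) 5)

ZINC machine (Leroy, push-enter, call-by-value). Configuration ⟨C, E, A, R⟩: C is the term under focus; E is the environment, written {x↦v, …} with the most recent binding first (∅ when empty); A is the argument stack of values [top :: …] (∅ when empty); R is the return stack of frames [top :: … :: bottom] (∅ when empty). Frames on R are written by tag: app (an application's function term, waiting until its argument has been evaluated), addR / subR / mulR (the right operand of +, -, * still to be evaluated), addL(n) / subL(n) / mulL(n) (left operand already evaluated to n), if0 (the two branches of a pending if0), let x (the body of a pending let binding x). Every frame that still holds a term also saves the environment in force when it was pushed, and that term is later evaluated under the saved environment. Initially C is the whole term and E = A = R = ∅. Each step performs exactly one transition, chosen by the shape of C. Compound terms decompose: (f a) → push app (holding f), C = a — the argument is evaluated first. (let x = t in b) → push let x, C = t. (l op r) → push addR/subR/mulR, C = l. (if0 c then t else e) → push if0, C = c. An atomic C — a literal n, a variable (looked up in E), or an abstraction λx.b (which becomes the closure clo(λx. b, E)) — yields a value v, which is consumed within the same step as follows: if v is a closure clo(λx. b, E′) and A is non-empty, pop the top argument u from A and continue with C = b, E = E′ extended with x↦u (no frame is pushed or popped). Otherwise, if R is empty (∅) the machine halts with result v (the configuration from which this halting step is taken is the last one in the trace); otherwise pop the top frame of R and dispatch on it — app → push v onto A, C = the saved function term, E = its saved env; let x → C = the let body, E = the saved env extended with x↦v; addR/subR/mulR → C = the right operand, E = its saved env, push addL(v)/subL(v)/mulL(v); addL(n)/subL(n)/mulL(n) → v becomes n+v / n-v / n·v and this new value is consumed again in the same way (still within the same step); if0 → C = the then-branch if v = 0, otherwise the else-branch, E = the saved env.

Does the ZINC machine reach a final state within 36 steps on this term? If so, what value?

step 0: <C=((λz. ((λy. ((λv. ((λp. y) 2)) y)) 2)) 5), E=∅, A=∅, R=∅>
step 1: <C=5, E=∅, A=∅, R=[app]>
step 2: <C=(λz. ((λy. ((λv. ((λp. y) 2)) y)) 2)), E=∅, A=[5], R=∅>
step 3: <C=((λy. ((λv. ((λp. y) 2)) y)) 2), E={z↦5}, A=∅, R=∅>
step 4: <C=2, E={z↦5}, A=∅, R=[app]>
step 5: <C=(λy. ((λv. ((λp. y) 2)) y)), E={z↦5}, A=[2], R=∅>
step 6: <C=((λv. ((λp. y) 2)) y), E={y↦2, z↦5}, A=∅, R=∅>
step 7: <C=y, E={y↦2, z↦5}, A=∅, R=[app]>
step 8: <C=(λv. ((λp. y) 2)), E={y↦2, z↦5}, A=[2], R=∅>
step 9: <C=((λp. y) 2), E={v↦2, y↦2, z↦5}, A=∅, R=∅>
step 10: <C=2, E={v↦2, y↦2, z↦5}, A=∅, R=[app]>
step 11: <C=(λp. y), E={v↦2, y↦2, z↦5}, A=[2], R=∅>
step 12: <C=y, E={p↦2, v↦2, y↦2, z↦5}, A=∅, R=∅>
→ final value 2

Answer: 2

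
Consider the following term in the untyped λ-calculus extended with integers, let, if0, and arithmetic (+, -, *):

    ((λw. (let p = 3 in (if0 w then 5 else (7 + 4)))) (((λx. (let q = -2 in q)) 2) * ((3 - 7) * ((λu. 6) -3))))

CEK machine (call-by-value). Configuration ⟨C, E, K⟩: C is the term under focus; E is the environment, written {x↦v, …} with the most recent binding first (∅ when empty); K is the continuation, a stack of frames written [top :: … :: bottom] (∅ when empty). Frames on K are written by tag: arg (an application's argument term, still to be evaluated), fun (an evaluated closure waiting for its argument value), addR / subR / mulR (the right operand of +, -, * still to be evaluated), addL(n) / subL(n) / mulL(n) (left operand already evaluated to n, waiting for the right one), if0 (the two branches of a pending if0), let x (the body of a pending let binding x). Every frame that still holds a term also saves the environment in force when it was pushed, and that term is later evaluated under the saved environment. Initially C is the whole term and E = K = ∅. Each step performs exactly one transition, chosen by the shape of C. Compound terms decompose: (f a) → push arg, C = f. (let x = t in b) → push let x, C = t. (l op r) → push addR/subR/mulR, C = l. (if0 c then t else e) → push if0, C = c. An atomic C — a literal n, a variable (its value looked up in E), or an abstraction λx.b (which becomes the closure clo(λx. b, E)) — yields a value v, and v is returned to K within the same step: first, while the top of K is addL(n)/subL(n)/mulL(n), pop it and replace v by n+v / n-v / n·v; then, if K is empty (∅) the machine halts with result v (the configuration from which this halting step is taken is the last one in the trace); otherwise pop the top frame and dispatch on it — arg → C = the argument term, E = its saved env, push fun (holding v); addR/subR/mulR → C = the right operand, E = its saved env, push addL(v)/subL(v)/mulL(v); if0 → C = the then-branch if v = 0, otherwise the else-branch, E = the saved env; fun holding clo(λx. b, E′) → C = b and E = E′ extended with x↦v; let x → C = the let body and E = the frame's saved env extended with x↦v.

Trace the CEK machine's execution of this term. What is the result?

Answer: 11

Machine steps:
[0] ⟨C=((λw. (let p = 3 in (if0 w then 5 else (7 + 4)))) (((λx. (let q = -2 in q)) 2) * ((3 - 7) * ((λu. 6) -3)))); E=∅; K=∅⟩
[1] ⟨C=(λw. (let p = 3 in (if0 w then 5 else (7 + 4)))); E=∅; K=[arg]⟩
[2] ⟨C=(((λx. (let q = -2 in q)) 2) * ((3 - 7) * ((λu. 6) -3))); E=∅; K=[fun]⟩
[3] ⟨C=((λx. (let q = -2 in q)) 2); E=∅; K=[mulR :: fun]⟩
[4] ⟨C=(λx. (let q = -2 in q)); E=∅; K=[arg :: mulR :: fun]⟩
[5] ⟨C=2; E=∅; K=[fun :: mulR :: fun]⟩
[6] ⟨C=(let q = -2 in q); E={x↦2}; K=[mulR :: fun]⟩
[7] ⟨C=-2; E={x↦2}; K=[let q :: mulR :: fun]⟩
[8] ⟨C=q; E={q↦-2, x↦2}; K=[mulR :: fun]⟩
[9] ⟨C=((3 - 7) * ((λu. 6) -3)); E=∅; K=[mulL(-2) :: fun]⟩
[10] ⟨C=(3 - 7); E=∅; K=[mulR :: mulL(-2) :: fun]⟩
[11] ⟨C=3; E=∅; K=[subR :: mulR :: mulL(-2) :: fun]⟩
[12] ⟨C=7; E=∅; K=[subL(3) :: mulR :: mulL(-2) :: fun]⟩
[13] ⟨C=((λu. 6) -3); E=∅; K=[mulL(-4) :: mulL(-2) :: fun]⟩
[14] ⟨C=(λu. 6); E=∅; K=[arg :: mulL(-4) :: mulL(-2) :: fun]⟩
[15] ⟨C=-3; E=∅; K=[fun :: mulL(-4) :: mulL(-2) :: fun]⟩
[16] ⟨C=6; E={u↦-3}; K=[mulL(-4) :: mulL(-2) :: fun]⟩
[17] ⟨C=(let p = 3 in (if0 w then 5 else (7 + 4))); E={w↦48}; K=∅⟩
[18] ⟨C=3; E={w↦48}; K=[let p]⟩
[19] ⟨C=(if0 w then 5 else (7 + 4)); E={p↦3, w↦48}; K=∅⟩
[20] ⟨C=w; E={p↦3, w↦48}; K=[if0]⟩
[21] ⟨C=(7 + 4); E={p↦3, w↦48}; K=∅⟩
[22] ⟨C=7; E={p↦3, w↦48}; K=[addR]⟩
[23] ⟨C=4; E={p↦3, w↦48}; K=[addL(7)]⟩
→ final value 11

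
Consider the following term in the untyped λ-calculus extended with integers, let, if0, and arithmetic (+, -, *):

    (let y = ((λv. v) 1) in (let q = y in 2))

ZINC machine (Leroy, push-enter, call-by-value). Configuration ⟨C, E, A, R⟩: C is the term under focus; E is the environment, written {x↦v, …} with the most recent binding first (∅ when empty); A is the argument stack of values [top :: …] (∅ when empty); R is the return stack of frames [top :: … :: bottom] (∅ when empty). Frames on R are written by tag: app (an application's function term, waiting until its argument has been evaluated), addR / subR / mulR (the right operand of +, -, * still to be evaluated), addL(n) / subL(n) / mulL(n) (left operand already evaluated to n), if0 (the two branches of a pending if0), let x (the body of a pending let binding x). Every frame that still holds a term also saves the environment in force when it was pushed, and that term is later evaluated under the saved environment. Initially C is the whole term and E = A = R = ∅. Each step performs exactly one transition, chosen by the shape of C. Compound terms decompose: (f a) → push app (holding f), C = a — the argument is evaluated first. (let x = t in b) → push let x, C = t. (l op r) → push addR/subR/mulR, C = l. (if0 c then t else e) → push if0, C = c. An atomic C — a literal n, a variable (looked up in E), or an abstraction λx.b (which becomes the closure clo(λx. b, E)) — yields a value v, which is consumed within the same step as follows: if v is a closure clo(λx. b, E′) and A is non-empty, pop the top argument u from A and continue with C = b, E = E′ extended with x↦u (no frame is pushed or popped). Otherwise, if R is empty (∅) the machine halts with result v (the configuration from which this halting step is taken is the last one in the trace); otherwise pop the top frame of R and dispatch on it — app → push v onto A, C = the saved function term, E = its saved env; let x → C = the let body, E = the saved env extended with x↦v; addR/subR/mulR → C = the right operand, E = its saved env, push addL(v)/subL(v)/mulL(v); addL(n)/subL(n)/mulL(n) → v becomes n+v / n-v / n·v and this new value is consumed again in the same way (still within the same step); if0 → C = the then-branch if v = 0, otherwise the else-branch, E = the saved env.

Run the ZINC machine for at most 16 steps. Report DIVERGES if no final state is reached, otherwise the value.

Answer: 2

Machine steps:
[0] ⟨C=(let y = ((λv. v) 1) in (let q = y in 2)); E=∅; A=∅; R=∅⟩
[1] ⟨C=((λv. v) 1); E=∅; A=∅; R=[let y]⟩
[2] ⟨C=1; E=∅; A=∅; R=[app :: let y]⟩
[3] ⟨C=(λv. v); E=∅; A=[1]; R=[let y]⟩
[4] ⟨C=v; E={v↦1}; A=∅; R=[let y]⟩
[5] ⟨C=(let q = y in 2); E={y↦1}; A=∅; R=∅⟩
[6] ⟨C=y; E={y↦1}; A=∅; R=[let q]⟩
[7] ⟨C=2; E={q↦1, y↦1}; A=∅; R=∅⟩
→ final value 2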